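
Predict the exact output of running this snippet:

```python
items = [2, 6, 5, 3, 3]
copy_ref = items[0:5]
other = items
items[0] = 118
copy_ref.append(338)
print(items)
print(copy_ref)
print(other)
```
[118, 6, 5, 3, 3]
[2, 6, 5, 3, 3, 338]
[118, 6, 5, 3, 3]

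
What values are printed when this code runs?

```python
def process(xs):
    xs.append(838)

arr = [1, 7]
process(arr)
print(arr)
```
[1, 7, 838]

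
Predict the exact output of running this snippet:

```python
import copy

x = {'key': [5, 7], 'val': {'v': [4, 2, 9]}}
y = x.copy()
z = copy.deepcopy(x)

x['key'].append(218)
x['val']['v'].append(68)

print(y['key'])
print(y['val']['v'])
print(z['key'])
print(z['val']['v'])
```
[5, 7, 218]
[4, 2, 9, 68]
[5, 7]
[4, 2, 9]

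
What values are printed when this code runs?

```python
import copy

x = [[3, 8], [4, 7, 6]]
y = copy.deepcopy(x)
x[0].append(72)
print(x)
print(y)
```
[[3, 8, 72], [4, 7, 6]]
[[3, 8], [4, 7, 6]]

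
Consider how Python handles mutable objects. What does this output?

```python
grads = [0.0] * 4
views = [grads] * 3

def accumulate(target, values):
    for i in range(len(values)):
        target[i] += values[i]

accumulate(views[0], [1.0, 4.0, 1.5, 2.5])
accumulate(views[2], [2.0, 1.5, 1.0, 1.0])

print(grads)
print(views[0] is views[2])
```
[3.0, 5.5, 2.5, 3.5]
True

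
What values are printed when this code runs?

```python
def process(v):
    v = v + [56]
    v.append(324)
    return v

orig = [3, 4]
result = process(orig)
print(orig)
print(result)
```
[3, 4]
[3, 4, 56, 324]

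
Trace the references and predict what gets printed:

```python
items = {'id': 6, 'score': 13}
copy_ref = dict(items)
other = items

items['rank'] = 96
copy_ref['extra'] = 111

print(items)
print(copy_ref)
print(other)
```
{'id': 6, 'score': 13, 'rank': 96}
{'id': 6, 'score': 13, 'extra': 111}
{'id': 6, 'score': 13, 'rank': 96}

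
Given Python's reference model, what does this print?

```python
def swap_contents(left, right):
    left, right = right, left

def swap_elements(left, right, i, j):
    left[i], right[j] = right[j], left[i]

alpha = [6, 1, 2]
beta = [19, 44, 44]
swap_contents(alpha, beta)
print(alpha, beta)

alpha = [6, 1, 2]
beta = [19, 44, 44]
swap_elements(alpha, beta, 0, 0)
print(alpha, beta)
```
[6, 1, 2] [19, 44, 44]
[19, 1, 2] [6, 44, 44]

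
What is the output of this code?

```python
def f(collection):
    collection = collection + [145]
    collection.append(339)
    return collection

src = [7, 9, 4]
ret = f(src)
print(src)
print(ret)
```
[7, 9, 4]
[7, 9, 4, 145, 339]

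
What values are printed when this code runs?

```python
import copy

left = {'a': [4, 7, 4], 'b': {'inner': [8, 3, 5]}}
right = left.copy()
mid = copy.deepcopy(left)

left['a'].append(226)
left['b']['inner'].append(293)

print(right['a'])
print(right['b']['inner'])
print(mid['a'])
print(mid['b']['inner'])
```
[4, 7, 4, 226]
[8, 3, 5, 293]
[4, 7, 4]
[8, 3, 5]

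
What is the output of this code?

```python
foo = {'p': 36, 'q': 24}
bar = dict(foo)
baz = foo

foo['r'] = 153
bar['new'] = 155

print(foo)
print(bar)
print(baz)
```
{'p': 36, 'q': 24, 'r': 153}
{'p': 36, 'q': 24, 'new': 155}
{'p': 36, 'q': 24, 'r': 153}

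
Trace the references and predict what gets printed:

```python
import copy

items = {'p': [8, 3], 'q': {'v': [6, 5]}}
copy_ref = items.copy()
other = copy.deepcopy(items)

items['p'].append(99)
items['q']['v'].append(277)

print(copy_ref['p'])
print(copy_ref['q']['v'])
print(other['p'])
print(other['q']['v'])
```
[8, 3, 99]
[6, 5, 277]
[8, 3]
[6, 5]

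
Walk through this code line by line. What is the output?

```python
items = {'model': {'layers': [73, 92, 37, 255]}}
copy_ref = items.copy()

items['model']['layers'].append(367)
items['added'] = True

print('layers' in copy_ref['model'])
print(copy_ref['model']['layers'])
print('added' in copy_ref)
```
True
[73, 92, 37, 255, 367]
False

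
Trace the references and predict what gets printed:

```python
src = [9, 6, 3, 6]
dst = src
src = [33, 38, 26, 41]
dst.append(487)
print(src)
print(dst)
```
[33, 38, 26, 41]
[9, 6, 3, 6, 487]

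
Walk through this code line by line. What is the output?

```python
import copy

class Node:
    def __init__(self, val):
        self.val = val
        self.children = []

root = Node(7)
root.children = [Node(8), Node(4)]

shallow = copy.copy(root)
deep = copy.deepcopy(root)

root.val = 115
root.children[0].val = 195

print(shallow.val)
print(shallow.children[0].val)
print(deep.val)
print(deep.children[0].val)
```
7
195
7
8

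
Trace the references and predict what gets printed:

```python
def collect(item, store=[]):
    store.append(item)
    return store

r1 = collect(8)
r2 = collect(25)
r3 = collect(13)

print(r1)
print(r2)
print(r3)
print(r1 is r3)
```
[8, 25, 13]
[8, 25, 13]
[8, 25, 13]
True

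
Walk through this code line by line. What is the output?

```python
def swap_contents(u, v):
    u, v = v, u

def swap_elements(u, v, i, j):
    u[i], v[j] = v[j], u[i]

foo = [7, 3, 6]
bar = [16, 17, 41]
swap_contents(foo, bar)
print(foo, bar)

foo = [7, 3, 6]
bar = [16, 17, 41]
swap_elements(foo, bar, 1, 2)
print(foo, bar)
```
[7, 3, 6] [16, 17, 41]
[7, 41, 6] [16, 17, 3]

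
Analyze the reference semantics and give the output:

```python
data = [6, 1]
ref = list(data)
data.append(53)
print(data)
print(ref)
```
[6, 1, 53]
[6, 1]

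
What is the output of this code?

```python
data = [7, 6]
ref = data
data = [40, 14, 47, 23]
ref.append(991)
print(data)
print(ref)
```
[40, 14, 47, 23]
[7, 6, 991]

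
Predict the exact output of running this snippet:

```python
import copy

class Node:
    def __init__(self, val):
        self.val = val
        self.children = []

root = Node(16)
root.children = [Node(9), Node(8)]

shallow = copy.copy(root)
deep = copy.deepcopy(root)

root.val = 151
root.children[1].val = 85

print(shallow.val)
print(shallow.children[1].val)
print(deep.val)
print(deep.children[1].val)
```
16
85
16
8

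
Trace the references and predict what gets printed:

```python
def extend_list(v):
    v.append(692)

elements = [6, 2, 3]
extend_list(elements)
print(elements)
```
[6, 2, 3, 692]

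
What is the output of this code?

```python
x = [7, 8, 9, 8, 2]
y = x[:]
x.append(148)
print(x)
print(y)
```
[7, 8, 9, 8, 2, 148]
[7, 8, 9, 8, 2]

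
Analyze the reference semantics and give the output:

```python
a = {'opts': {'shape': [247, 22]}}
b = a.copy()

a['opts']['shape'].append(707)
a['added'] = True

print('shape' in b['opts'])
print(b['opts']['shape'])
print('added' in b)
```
True
[247, 22, 707]
False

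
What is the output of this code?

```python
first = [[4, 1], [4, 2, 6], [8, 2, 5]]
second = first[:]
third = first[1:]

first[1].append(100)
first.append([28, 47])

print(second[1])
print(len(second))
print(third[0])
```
[4, 2, 6, 100]
3
[4, 2, 6, 100]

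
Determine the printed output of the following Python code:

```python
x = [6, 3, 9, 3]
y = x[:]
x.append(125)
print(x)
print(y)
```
[6, 3, 9, 3, 125]
[6, 3, 9, 3]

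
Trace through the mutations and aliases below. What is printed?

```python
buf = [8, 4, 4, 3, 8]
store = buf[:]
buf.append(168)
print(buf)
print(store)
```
[8, 4, 4, 3, 8, 168]
[8, 4, 4, 3, 8]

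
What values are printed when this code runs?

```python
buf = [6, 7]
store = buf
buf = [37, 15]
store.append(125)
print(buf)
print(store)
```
[37, 15]
[6, 7, 125]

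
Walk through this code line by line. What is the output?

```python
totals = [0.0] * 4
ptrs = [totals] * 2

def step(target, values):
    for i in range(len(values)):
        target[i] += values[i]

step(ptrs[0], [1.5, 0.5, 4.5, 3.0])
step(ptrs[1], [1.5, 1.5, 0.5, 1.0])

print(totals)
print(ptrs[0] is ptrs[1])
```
[3.0, 2.0, 5.0, 4.0]
True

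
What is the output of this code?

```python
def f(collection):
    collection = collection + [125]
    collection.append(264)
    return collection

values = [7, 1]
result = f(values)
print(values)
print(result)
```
[7, 1]
[7, 1, 125, 264]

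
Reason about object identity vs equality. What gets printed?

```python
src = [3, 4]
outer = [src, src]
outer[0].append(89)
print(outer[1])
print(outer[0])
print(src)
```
[3, 4, 89]
[3, 4, 89]
[3, 4, 89]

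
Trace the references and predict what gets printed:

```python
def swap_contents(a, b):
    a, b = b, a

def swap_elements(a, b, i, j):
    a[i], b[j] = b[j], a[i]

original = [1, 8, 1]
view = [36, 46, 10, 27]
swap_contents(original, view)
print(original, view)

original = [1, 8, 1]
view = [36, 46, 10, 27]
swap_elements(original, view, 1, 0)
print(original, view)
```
[1, 8, 1] [36, 46, 10, 27]
[1, 36, 1] [8, 46, 10, 27]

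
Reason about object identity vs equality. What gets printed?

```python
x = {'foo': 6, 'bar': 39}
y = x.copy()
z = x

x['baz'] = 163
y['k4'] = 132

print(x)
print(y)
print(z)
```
{'foo': 6, 'bar': 39, 'baz': 163}
{'foo': 6, 'bar': 39, 'k4': 132}
{'foo': 6, 'bar': 39, 'baz': 163}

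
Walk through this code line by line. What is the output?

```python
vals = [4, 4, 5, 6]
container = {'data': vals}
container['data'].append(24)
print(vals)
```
[4, 4, 5, 6, 24]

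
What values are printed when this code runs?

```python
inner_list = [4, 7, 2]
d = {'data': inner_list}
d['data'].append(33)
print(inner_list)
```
[4, 7, 2, 33]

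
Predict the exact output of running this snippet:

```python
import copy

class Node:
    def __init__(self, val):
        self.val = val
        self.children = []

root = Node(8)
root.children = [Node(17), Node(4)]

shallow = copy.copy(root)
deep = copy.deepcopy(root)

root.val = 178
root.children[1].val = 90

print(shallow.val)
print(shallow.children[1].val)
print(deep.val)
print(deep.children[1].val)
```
8
90
8
4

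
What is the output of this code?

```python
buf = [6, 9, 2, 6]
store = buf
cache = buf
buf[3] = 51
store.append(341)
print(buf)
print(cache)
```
[6, 9, 2, 51, 341]
[6, 9, 2, 51, 341]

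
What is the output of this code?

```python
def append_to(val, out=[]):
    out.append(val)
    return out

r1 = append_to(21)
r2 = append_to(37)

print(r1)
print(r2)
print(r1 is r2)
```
[21, 37]
[21, 37]
True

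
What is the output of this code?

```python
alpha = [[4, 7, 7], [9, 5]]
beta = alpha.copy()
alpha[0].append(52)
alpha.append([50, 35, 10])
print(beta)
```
[[4, 7, 7, 52], [9, 5]]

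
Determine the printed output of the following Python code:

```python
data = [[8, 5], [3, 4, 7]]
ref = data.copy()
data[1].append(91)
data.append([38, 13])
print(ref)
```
[[8, 5], [3, 4, 7, 91]]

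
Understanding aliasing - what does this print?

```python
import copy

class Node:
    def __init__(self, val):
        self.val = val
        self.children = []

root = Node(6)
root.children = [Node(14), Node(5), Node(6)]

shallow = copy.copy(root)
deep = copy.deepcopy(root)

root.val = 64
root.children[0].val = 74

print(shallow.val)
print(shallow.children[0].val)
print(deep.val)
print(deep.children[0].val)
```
6
74
6
14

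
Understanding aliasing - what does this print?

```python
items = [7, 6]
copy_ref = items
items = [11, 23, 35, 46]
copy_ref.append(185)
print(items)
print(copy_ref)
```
[11, 23, 35, 46]
[7, 6, 185]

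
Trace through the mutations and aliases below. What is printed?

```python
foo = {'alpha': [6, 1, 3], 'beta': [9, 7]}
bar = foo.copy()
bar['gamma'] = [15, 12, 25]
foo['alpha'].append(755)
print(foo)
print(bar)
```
{'alpha': [6, 1, 3, 755], 'beta': [9, 7]}
{'alpha': [6, 1, 3, 755], 'beta': [9, 7], 'gamma': [15, 12, 25]}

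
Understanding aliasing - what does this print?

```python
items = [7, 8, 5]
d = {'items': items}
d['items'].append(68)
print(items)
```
[7, 8, 5, 68]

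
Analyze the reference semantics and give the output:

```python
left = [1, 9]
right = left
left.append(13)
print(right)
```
[1, 9, 13]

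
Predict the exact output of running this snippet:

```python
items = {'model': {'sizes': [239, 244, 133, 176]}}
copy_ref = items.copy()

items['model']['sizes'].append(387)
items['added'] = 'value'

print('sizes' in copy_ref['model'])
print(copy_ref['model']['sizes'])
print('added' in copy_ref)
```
True
[239, 244, 133, 176, 387]
False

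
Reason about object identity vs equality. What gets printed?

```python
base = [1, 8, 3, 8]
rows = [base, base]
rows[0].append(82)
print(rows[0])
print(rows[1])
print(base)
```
[1, 8, 3, 8, 82]
[1, 8, 3, 8, 82]
[1, 8, 3, 8, 82]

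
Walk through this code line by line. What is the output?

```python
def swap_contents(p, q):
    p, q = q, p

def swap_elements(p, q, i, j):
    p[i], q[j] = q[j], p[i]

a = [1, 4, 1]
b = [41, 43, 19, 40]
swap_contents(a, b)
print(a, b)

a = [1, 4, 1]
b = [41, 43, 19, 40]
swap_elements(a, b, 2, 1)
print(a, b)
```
[1, 4, 1] [41, 43, 19, 40]
[1, 4, 43] [41, 1, 19, 40]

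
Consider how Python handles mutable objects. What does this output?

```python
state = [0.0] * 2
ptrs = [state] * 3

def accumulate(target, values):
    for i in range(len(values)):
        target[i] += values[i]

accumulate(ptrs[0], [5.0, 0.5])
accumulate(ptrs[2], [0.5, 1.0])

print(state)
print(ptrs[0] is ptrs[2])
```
[5.5, 1.5]
True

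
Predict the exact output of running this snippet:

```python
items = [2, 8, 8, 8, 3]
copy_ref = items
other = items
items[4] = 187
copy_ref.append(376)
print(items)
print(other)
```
[2, 8, 8, 8, 187, 376]
[2, 8, 8, 8, 187, 376]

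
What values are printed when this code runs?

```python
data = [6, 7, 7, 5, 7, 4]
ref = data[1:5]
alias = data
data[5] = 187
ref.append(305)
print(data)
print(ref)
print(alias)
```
[6, 7, 7, 5, 7, 187]
[7, 7, 5, 7, 305]
[6, 7, 7, 5, 7, 187]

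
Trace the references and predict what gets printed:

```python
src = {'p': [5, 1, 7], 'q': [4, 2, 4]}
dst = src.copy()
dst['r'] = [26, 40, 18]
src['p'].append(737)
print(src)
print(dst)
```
{'p': [5, 1, 7, 737], 'q': [4, 2, 4]}
{'p': [5, 1, 7, 737], 'q': [4, 2, 4], 'r': [26, 40, 18]}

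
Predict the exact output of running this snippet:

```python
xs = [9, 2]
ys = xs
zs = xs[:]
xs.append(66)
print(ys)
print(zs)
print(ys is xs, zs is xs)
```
[9, 2, 66]
[9, 2]
True False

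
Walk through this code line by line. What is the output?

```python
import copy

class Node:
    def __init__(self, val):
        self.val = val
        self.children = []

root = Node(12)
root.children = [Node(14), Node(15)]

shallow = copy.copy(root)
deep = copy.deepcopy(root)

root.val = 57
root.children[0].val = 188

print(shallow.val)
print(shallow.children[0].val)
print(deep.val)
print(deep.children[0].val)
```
12
188
12
14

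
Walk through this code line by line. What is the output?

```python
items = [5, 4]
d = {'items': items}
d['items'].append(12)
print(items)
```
[5, 4, 12]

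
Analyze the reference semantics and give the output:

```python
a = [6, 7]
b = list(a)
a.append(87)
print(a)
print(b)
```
[6, 7, 87]
[6, 7]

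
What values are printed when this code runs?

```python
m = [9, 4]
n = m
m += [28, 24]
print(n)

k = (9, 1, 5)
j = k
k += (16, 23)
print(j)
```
[9, 4, 28, 24]
(9, 1, 5)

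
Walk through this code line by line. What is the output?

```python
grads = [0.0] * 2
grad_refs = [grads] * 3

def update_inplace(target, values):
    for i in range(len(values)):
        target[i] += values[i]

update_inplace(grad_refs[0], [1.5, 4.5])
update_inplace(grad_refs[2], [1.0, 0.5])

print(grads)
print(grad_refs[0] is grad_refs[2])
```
[2.5, 5.0]
True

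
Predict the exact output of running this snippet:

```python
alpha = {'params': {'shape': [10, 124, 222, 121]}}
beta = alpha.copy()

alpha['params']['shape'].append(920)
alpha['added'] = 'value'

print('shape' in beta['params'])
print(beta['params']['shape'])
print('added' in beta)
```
True
[10, 124, 222, 121, 920]
False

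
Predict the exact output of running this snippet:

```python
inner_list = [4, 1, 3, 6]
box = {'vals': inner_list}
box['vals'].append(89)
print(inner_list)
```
[4, 1, 3, 6, 89]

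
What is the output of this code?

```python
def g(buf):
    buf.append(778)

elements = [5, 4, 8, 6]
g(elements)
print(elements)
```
[5, 4, 8, 6, 778]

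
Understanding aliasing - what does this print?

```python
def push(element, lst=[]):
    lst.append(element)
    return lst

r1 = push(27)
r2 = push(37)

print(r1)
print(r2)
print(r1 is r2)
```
[27, 37]
[27, 37]
True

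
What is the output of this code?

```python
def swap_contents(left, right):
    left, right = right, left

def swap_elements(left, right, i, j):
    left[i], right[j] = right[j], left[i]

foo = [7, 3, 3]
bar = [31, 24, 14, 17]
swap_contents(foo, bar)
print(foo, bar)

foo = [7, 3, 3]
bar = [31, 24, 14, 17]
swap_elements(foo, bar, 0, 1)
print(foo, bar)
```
[7, 3, 3] [31, 24, 14, 17]
[24, 3, 3] [31, 7, 14, 17]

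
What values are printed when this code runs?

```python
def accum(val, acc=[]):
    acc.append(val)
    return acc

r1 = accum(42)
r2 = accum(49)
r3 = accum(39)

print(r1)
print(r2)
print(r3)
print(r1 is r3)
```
[42, 49, 39]
[42, 49, 39]
[42, 49, 39]
True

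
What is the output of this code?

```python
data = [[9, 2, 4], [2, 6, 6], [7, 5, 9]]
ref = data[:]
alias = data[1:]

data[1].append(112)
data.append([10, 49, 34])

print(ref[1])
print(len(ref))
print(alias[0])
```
[2, 6, 6, 112]
3
[2, 6, 6, 112]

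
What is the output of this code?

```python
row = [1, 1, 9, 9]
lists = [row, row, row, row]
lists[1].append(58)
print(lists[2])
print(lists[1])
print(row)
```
[1, 1, 9, 9, 58]
[1, 1, 9, 9, 58]
[1, 1, 9, 9, 58]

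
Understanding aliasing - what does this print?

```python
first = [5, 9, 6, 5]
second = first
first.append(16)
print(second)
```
[5, 9, 6, 5, 16]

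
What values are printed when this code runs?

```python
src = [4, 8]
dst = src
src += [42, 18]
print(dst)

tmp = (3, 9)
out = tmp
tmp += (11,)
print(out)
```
[4, 8, 42, 18]
(3, 9)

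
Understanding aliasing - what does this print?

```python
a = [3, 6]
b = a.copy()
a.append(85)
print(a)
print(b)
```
[3, 6, 85]
[3, 6]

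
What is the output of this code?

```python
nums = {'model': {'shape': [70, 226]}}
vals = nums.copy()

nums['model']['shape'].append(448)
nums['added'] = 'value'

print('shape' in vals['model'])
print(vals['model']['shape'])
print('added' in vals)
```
True
[70, 226, 448]
False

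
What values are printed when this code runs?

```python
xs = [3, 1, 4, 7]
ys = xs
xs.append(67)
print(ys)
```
[3, 1, 4, 7, 67]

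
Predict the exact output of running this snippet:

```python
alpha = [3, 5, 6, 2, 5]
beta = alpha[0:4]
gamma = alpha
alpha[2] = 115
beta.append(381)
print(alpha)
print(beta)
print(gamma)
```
[3, 5, 115, 2, 5]
[3, 5, 6, 2, 381]
[3, 5, 115, 2, 5]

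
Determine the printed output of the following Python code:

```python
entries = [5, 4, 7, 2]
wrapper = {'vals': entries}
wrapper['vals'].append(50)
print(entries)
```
[5, 4, 7, 2, 50]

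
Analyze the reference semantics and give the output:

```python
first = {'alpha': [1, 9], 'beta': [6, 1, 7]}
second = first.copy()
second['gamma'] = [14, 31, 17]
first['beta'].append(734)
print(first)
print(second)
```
{'alpha': [1, 9], 'beta': [6, 1, 7, 734]}
{'alpha': [1, 9], 'beta': [6, 1, 7, 734], 'gamma': [14, 31, 17]}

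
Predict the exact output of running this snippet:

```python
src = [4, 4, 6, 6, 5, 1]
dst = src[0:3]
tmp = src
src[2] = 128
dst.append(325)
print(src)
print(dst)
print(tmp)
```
[4, 4, 128, 6, 5, 1]
[4, 4, 6, 325]
[4, 4, 128, 6, 5, 1]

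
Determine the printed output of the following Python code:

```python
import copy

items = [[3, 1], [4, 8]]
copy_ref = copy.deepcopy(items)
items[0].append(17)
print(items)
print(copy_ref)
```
[[3, 1, 17], [4, 8]]
[[3, 1], [4, 8]]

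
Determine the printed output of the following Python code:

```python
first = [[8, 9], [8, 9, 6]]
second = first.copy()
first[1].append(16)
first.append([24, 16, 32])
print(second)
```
[[8, 9], [8, 9, 6, 16]]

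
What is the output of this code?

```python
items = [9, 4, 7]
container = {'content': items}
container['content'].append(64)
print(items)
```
[9, 4, 7, 64]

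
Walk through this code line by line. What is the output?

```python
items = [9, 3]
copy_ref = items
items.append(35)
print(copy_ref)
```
[9, 3, 35]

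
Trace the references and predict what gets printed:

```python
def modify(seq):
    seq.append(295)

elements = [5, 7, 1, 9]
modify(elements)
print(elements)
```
[5, 7, 1, 9, 295]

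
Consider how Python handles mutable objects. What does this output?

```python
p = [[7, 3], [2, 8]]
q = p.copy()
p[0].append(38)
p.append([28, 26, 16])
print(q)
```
[[7, 3, 38], [2, 8]]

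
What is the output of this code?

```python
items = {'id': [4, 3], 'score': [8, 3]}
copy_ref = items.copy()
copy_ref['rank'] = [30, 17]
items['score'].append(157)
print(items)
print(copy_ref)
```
{'id': [4, 3], 'score': [8, 3, 157]}
{'id': [4, 3], 'score': [8, 3, 157], 'rank': [30, 17]}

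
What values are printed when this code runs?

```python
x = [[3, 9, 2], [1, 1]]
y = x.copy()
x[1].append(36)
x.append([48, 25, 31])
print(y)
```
[[3, 9, 2], [1, 1, 36]]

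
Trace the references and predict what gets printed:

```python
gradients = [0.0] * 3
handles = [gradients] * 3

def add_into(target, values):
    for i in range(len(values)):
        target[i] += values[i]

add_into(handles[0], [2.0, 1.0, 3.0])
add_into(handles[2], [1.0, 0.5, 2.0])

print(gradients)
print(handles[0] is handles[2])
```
[3.0, 1.5, 5.0]
True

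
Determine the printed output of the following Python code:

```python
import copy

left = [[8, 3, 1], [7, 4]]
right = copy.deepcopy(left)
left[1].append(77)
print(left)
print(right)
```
[[8, 3, 1], [7, 4, 77]]
[[8, 3, 1], [7, 4]]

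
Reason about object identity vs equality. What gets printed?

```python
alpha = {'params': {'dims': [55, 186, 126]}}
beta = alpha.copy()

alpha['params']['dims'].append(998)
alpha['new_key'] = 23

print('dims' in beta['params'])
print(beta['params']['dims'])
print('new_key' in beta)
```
True
[55, 186, 126, 998]
False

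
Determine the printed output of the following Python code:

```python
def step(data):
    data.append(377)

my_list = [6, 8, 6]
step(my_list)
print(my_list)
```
[6, 8, 6, 377]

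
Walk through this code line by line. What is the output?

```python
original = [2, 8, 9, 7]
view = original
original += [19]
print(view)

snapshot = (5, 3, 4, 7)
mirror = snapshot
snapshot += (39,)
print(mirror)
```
[2, 8, 9, 7, 19]
(5, 3, 4, 7)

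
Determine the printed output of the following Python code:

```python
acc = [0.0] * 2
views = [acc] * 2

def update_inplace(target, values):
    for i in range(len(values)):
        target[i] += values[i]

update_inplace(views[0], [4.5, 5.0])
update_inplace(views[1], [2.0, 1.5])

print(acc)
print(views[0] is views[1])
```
[6.5, 6.5]
True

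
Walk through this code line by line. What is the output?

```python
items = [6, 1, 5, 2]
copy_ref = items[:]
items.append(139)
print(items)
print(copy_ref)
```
[6, 1, 5, 2, 139]
[6, 1, 5, 2]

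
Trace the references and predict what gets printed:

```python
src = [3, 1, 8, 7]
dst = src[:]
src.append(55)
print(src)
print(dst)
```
[3, 1, 8, 7, 55]
[3, 1, 8, 7]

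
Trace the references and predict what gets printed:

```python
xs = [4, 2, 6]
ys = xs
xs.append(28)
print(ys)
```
[4, 2, 6, 28]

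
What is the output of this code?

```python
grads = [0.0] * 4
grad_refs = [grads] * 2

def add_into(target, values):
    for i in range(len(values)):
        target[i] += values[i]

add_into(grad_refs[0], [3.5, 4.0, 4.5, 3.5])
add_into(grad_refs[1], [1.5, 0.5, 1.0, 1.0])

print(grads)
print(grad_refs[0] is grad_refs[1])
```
[5.0, 4.5, 5.5, 4.5]
True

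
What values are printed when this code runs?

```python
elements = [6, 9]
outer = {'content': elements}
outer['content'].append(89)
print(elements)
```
[6, 9, 89]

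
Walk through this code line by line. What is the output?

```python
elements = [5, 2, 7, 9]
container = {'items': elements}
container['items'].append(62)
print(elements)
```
[5, 2, 7, 9, 62]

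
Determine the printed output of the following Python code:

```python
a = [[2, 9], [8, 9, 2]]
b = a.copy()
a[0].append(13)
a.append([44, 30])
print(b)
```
[[2, 9, 13], [8, 9, 2]]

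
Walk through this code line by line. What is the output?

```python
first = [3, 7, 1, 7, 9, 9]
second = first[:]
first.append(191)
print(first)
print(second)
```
[3, 7, 1, 7, 9, 9, 191]
[3, 7, 1, 7, 9, 9]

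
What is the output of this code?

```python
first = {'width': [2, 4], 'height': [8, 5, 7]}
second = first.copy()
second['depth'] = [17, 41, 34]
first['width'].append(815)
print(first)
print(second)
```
{'width': [2, 4, 815], 'height': [8, 5, 7]}
{'width': [2, 4, 815], 'height': [8, 5, 7], 'depth': [17, 41, 34]}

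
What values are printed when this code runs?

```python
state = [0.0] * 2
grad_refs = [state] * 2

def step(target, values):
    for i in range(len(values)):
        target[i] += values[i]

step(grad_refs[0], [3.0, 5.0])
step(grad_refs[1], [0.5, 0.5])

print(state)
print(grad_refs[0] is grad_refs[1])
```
[3.5, 5.5]
True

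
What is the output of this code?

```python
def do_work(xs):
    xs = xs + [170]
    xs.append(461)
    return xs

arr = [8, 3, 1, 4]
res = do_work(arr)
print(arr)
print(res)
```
[8, 3, 1, 4]
[8, 3, 1, 4, 170, 461]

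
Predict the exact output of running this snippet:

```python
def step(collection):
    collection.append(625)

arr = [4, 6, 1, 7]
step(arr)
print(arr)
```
[4, 6, 1, 7, 625]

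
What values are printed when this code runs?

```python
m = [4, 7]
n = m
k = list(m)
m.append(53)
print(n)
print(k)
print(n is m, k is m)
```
[4, 7, 53]
[4, 7]
True False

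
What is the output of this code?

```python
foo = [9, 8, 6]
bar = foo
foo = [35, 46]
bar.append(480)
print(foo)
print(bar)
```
[35, 46]
[9, 8, 6, 480]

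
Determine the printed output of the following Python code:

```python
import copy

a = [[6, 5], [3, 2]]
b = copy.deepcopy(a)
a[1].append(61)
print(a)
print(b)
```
[[6, 5], [3, 2, 61]]
[[6, 5], [3, 2]]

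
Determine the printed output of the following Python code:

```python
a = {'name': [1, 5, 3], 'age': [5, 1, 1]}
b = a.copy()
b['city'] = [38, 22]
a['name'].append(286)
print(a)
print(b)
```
{'name': [1, 5, 3, 286], 'age': [5, 1, 1]}
{'name': [1, 5, 3, 286], 'age': [5, 1, 1], 'city': [38, 22]}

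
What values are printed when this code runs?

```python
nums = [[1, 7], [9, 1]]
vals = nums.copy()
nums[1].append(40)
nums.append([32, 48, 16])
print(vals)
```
[[1, 7], [9, 1, 40]]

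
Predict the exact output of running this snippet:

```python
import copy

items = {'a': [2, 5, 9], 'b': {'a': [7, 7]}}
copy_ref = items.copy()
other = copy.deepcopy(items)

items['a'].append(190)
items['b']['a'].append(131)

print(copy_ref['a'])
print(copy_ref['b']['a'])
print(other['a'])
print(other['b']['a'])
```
[2, 5, 9, 190]
[7, 7, 131]
[2, 5, 9]
[7, 7]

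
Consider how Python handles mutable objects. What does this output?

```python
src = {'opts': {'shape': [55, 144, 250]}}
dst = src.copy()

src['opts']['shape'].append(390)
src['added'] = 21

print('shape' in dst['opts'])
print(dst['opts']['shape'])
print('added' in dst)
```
True
[55, 144, 250, 390]
False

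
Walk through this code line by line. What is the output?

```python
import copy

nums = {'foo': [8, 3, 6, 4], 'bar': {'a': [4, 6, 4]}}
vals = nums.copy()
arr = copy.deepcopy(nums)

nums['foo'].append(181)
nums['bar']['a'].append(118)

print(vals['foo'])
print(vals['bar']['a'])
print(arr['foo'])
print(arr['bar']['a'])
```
[8, 3, 6, 4, 181]
[4, 6, 4, 118]
[8, 3, 6, 4]
[4, 6, 4]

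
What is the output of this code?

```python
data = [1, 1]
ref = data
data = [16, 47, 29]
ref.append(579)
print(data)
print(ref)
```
[16, 47, 29]
[1, 1, 579]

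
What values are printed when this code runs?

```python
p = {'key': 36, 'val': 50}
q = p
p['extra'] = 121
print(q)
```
{'key': 36, 'val': 50, 'extra': 121}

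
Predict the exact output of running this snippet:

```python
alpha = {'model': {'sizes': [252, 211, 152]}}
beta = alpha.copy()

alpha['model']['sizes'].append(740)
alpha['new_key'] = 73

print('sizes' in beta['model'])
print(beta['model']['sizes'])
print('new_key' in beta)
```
True
[252, 211, 152, 740]
False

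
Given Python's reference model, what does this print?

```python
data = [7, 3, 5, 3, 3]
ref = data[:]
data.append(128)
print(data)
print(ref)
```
[7, 3, 5, 3, 3, 128]
[7, 3, 5, 3, 3]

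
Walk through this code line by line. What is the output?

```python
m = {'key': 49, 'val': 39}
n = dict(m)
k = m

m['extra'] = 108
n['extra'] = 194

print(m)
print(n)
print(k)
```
{'key': 49, 'val': 39, 'extra': 108}
{'key': 49, 'val': 39, 'extra': 194}
{'key': 49, 'val': 39, 'extra': 108}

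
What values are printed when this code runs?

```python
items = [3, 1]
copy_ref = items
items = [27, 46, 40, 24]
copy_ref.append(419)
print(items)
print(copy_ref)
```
[27, 46, 40, 24]
[3, 1, 419]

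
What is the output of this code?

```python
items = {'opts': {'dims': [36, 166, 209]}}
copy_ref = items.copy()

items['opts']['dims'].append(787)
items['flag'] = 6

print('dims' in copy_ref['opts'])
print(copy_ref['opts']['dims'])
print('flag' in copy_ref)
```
True
[36, 166, 209, 787]
False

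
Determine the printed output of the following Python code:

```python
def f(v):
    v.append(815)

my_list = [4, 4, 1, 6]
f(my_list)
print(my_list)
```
[4, 4, 1, 6, 815]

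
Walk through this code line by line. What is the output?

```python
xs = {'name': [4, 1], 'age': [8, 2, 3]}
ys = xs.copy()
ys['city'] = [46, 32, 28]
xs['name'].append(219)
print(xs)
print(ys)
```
{'name': [4, 1, 219], 'age': [8, 2, 3]}
{'name': [4, 1, 219], 'age': [8, 2, 3], 'city': [46, 32, 28]}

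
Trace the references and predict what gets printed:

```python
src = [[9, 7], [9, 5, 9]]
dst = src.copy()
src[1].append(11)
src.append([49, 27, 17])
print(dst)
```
[[9, 7], [9, 5, 9, 11]]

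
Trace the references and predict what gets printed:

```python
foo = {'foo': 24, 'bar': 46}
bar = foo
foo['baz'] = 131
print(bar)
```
{'foo': 24, 'bar': 46, 'baz': 131}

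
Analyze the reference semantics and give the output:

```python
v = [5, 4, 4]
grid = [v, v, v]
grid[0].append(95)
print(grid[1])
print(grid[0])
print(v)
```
[5, 4, 4, 95]
[5, 4, 4, 95]
[5, 4, 4, 95]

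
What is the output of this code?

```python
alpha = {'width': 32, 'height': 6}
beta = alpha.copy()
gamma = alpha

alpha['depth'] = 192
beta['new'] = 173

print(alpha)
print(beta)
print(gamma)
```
{'width': 32, 'height': 6, 'depth': 192}
{'width': 32, 'height': 6, 'new': 173}
{'width': 32, 'height': 6, 'depth': 192}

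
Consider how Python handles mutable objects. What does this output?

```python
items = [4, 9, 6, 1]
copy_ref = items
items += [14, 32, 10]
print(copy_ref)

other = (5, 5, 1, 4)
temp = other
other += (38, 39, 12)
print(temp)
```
[4, 9, 6, 1, 14, 32, 10]
(5, 5, 1, 4)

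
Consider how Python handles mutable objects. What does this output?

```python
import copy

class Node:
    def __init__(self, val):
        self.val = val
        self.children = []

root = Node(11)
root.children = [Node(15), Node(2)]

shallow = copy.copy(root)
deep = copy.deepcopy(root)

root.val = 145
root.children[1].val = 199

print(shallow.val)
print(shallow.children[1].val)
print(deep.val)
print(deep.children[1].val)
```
11
199
11
2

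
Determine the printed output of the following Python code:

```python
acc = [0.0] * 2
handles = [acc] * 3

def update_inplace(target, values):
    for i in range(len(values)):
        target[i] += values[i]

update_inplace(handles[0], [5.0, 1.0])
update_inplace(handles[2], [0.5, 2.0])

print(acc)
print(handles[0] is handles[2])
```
[5.5, 3.0]
True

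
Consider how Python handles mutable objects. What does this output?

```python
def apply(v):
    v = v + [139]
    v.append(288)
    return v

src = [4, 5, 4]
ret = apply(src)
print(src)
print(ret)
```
[4, 5, 4]
[4, 5, 4, 139, 288]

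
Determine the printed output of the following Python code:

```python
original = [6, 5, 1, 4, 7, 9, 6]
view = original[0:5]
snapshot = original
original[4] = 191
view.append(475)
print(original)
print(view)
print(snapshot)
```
[6, 5, 1, 4, 191, 9, 6]
[6, 5, 1, 4, 7, 475]
[6, 5, 1, 4, 191, 9, 6]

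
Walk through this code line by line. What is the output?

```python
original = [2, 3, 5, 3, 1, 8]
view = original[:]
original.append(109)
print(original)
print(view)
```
[2, 3, 5, 3, 1, 8, 109]
[2, 3, 5, 3, 1, 8]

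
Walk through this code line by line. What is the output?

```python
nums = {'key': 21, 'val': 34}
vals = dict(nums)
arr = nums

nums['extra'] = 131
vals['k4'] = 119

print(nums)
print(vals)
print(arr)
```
{'key': 21, 'val': 34, 'extra': 131}
{'key': 21, 'val': 34, 'k4': 119}
{'key': 21, 'val': 34, 'extra': 131}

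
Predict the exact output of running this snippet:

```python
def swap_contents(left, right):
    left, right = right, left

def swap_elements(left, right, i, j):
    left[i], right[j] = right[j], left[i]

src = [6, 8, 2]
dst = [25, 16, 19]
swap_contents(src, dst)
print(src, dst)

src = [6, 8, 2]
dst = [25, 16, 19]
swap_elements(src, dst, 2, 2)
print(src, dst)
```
[6, 8, 2] [25, 16, 19]
[6, 8, 19] [25, 16, 2]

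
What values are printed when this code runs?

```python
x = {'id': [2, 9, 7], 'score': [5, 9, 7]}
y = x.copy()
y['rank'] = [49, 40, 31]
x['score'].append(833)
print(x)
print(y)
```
{'id': [2, 9, 7], 'score': [5, 9, 7, 833]}
{'id': [2, 9, 7], 'score': [5, 9, 7, 833], 'rank': [49, 40, 31]}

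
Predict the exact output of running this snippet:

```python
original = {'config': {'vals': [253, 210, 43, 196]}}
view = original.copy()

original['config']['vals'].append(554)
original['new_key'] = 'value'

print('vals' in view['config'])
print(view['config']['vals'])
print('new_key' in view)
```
True
[253, 210, 43, 196, 554]
False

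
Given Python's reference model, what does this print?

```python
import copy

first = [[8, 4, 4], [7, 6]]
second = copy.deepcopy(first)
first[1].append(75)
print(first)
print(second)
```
[[8, 4, 4], [7, 6, 75]]
[[8, 4, 4], [7, 6]]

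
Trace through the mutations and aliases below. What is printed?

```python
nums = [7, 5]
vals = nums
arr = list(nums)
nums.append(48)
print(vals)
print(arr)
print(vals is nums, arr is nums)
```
[7, 5, 48]
[7, 5]
True False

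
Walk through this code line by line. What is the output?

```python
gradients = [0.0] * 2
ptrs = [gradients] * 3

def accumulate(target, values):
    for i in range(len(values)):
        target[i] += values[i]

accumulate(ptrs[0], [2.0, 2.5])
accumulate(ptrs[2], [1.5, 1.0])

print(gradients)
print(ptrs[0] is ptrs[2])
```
[3.5, 3.5]
True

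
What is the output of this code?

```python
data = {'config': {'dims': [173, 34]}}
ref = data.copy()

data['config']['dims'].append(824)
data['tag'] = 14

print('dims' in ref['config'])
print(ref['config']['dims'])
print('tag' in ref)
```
True
[173, 34, 824]
False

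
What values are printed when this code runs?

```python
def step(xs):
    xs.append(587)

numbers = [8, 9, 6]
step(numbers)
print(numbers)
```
[8, 9, 6, 587]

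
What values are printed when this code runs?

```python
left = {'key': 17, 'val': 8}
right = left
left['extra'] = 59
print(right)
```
{'key': 17, 'val': 8, 'extra': 59}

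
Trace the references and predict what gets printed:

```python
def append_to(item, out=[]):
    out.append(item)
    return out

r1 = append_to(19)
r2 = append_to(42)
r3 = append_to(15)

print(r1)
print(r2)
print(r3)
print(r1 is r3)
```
[19, 42, 15]
[19, 42, 15]
[19, 42, 15]
True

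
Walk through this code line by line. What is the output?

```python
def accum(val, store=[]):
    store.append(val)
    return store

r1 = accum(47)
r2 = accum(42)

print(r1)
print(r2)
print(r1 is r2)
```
[47, 42]
[47, 42]
True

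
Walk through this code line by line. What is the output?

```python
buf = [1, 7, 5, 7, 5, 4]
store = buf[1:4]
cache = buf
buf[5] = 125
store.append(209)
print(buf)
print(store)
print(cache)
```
[1, 7, 5, 7, 5, 125]
[7, 5, 7, 209]
[1, 7, 5, 7, 5, 125]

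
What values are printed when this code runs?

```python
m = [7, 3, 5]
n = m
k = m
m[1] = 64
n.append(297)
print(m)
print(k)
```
[7, 64, 5, 297]
[7, 64, 5, 297]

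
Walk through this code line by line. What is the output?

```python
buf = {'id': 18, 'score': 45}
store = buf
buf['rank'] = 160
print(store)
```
{'id': 18, 'score': 45, 'rank': 160}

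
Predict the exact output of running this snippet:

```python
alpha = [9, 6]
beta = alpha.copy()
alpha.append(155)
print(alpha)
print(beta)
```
[9, 6, 155]
[9, 6]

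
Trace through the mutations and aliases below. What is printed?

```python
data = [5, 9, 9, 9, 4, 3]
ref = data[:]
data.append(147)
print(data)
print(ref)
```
[5, 9, 9, 9, 4, 3, 147]
[5, 9, 9, 9, 4, 3]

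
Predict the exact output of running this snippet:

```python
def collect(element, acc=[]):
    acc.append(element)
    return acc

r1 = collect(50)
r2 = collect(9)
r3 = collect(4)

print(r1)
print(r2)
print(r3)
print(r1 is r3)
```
[50, 9, 4]
[50, 9, 4]
[50, 9, 4]
True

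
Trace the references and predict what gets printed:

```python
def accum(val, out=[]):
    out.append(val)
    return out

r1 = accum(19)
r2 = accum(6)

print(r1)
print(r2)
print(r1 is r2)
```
[19, 6]
[19, 6]
True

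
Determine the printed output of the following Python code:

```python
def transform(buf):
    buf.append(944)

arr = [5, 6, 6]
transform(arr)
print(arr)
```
[5, 6, 6, 944]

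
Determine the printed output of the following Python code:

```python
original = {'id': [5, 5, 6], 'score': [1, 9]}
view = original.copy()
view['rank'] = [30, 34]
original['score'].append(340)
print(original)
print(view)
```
{'id': [5, 5, 6], 'score': [1, 9, 340]}
{'id': [5, 5, 6], 'score': [1, 9, 340], 'rank': [30, 34]}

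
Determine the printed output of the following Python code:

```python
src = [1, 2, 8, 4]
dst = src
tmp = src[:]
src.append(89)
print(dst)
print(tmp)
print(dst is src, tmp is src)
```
[1, 2, 8, 4, 89]
[1, 2, 8, 4]
True False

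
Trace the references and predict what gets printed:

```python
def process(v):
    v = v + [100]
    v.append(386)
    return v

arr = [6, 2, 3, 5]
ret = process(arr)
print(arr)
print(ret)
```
[6, 2, 3, 5]
[6, 2, 3, 5, 100, 386]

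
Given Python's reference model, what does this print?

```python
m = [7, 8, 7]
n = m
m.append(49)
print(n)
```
[7, 8, 7, 49]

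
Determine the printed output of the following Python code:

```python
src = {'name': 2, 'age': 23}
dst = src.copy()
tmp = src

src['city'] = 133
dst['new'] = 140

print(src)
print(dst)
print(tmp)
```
{'name': 2, 'age': 23, 'city': 133}
{'name': 2, 'age': 23, 'new': 140}
{'name': 2, 'age': 23, 'city': 133}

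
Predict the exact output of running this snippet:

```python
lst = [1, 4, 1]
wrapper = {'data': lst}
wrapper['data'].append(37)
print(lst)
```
[1, 4, 1, 37]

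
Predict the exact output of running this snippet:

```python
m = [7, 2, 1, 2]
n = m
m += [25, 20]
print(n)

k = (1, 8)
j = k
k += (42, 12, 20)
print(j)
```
[7, 2, 1, 2, 25, 20]
(1, 8)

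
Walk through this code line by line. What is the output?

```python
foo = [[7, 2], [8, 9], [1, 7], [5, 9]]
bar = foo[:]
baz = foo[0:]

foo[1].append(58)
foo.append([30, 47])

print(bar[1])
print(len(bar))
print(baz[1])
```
[8, 9, 58]
4
[8, 9, 58]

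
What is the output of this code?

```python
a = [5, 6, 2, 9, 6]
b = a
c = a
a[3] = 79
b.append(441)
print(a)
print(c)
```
[5, 6, 2, 79, 6, 441]
[5, 6, 2, 79, 6, 441]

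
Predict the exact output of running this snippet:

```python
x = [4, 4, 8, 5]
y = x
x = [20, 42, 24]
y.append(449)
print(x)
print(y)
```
[20, 42, 24]
[4, 4, 8, 5, 449]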